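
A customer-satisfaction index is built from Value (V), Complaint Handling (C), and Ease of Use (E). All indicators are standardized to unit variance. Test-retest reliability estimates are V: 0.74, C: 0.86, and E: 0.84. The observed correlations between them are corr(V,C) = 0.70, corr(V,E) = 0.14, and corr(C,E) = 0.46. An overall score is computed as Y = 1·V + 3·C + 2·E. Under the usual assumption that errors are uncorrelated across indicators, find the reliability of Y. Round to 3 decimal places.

0.911

Var(Y) = 1 + 3² + 2² + 2·[3·0.70 + 2·0.14 + 6·0.46] = 14 + 10.28 = 24.28.
With uncorrelated errors the cross-covariances are all true-score covariance, so they carry over unchanged; only the diagonal terms shrink to ρᵢσᵢ².
True-score variance = [0.74 + 3²·0.86 + 2²·0.84] + 10.28 = 11.84 + 10.28 = 22.12.
Reliability = 22.12 / 24.28 = 0.911.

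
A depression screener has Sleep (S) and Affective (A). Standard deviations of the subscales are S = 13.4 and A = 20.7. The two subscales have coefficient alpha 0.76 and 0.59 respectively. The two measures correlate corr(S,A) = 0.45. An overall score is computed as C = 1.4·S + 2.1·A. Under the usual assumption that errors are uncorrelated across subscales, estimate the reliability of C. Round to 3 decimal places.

0.711

Var(C) = 1.4²·13.4² + 2.1²·20.7² + 2·[2.94·13.4·20.7·0.45] = 2241.58 + 733.947 = 2975.53.
Under uncorrelated errors the observed covariances equal the true-score covariances, so only the own-variance terms attenuate.
True-score variance = [1.4²·13.4²·0.76 + 2.1²·20.7²·0.59] + 733.947 = 1382.36 + 733.947 = 2116.31.
Reliability = 2116.31 / 2975.53 = 0.711.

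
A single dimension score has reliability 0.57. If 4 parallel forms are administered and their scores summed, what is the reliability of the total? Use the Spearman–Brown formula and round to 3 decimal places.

ρ_k = kρ / (1 + (k−1)ρ) = 4·0.57 / (1 + 3·0.57) = 2.280 / 2.710 = 0.841.

0.841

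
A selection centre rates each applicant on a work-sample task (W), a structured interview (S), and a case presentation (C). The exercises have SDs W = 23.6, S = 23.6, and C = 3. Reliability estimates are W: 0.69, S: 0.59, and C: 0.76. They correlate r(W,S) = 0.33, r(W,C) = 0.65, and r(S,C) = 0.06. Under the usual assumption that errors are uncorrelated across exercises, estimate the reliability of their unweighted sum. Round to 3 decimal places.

Var(W+S+C) = 23.6² + 23.6² + 3² + 2·[23.6·23.6·0.33 + 23.6·3·0.65 + 23.6·3·0.06] = 1122.92 + 468.13 = 1591.05.
With uncorrelated errors the cross-covariances are all true-score covariance, so they carry over unchanged; only the diagonal terms shrink to ρᵢσᵢ².
True-score variance = [23.6²·0.69 + 23.6²·0.59 + 3²·0.76] + 468.13 = 719.749 + 468.13 = 1187.88.
Reliability = 1187.88 / 1591.05 = 0.747.

0.747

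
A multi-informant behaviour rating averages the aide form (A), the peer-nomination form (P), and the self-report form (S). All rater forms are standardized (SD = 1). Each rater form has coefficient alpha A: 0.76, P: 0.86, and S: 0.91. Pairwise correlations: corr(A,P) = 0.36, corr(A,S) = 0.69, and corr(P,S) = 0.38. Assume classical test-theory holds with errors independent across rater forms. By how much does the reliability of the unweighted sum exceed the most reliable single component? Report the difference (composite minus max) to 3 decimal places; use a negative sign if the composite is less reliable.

Var(sum) = 3 + 2.86 = 5.86; true-score variance = 2.53 + 2.86 = 5.39; composite reliability = 0.9198.
Max component reliability = 0.9100.
Difference = 0.9198 − 0.9100 = 0.010.

0.010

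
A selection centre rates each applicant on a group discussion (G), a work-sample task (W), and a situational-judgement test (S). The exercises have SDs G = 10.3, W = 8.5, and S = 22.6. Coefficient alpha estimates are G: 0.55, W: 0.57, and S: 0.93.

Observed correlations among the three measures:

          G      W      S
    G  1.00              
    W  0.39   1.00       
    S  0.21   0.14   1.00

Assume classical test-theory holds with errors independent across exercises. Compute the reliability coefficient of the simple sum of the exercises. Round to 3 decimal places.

0.874

Var(G+W+S) = 10.3² + 8.5² + 22.6² + 2·[10.3·8.5·0.39 + 10.3·22.6·0.21 + 8.5·22.6·0.14] = 689.1 + 219.845 = 908.945.
Because errors are independent across components, Cov(Tᵢ,Tⱼ) = Cov(Xᵢ,Xⱼ); the off-diagonal part of the true-score variance is the same as above.
True-score variance = [10.3²·0.55 + 8.5²·0.57 + 22.6²·0.93] + 219.845 = 574.539 + 219.845 = 794.383.
Reliability = 794.383 / 908.945 = 0.874.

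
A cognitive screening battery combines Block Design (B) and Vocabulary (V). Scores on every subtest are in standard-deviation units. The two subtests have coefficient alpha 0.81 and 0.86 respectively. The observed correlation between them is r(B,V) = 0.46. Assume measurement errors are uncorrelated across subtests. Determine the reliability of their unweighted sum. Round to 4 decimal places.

0.8870

Var(B+V) = 2 + 2·[0.46] = 2 + 0.92 = 2.92.
Because errors are independent across components, Cov(Tᵢ,Tⱼ) = Cov(Xᵢ,Xⱼ); the off-diagonal part of the true-score variance is the same as above.
True-score variance = [0.81 + 0.86] + 0.92 = 1.67 + 0.92 = 2.59.
Reliability = 2.59 / 2.92 = 0.8870.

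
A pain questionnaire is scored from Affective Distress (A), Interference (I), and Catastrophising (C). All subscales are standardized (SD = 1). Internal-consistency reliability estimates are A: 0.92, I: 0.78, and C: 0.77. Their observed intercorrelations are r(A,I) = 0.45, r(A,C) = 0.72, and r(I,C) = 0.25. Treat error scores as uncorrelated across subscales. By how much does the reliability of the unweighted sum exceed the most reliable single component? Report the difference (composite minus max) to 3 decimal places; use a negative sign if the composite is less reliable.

-0.011

Var(sum) = 3 + 2.84 = 5.84; true-score variance = 2.47 + 2.84 = 5.31; composite reliability = 0.9092.
Max component reliability = 0.9200.
Difference = 0.9092 − 0.9200 = -0.011.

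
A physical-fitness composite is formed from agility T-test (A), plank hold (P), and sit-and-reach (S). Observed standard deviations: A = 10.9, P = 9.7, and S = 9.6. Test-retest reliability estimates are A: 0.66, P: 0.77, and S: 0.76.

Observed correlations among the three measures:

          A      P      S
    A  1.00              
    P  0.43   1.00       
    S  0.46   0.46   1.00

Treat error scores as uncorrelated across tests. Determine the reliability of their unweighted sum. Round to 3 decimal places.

0.854

Var(A+P+S) = 10.9² + 9.7² + 9.6² + 2·[10.9·9.7·0.43 + 10.9·9.6·0.46 + 9.7·9.6·0.46] = 305.06 + 272.867 = 577.927.
With uncorrelated errors the cross-covariances are all true-score covariance, so they carry over unchanged; only the diagonal terms shrink to ρᵢσᵢ².
True-score variance = [10.9²·0.66 + 9.7²·0.77 + 9.6²·0.76] + 272.867 = 220.906 + 272.867 = 493.772.
Reliability = 493.772 / 577.927 = 0.854.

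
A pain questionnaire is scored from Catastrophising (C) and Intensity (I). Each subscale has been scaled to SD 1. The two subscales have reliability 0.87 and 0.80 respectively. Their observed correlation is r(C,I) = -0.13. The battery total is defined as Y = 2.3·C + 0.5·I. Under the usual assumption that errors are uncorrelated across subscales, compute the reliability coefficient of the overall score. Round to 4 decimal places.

Var(Y) = 2.3² + 0.5² + 2·[1.15·(-0.13)] = 5.54 − 0.299 = 5.241.
With uncorrelated errors the cross-covariances are all true-score covariance, so they carry over unchanged; only the diagonal terms shrink to ρᵢσᵢ².
True-score variance = [2.3²·0.87 + 0.5²·0.80] − 0.299 = 4.8023 − 0.299 = 4.5033.
Reliability = 4.5033 / 5.241 = 0.8592.

0.8592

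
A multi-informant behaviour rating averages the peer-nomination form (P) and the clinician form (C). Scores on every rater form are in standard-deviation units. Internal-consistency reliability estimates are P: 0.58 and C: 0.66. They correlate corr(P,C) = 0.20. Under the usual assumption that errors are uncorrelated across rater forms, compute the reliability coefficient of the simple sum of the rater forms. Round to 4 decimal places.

0.6833

Var(P+C) = 2 + 2·[0.20] = 2 + 0.4 = 2.4.
Because errors are independent across components, Cov(Tᵢ,Tⱼ) = Cov(Xᵢ,Xⱼ); the off-diagonal part of the true-score variance is the same as above.
True-score variance = [0.58 + 0.66] + 0.4 = 1.24 + 0.4 = 1.64.
Reliability = 1.64 / 2.4 = 0.6833.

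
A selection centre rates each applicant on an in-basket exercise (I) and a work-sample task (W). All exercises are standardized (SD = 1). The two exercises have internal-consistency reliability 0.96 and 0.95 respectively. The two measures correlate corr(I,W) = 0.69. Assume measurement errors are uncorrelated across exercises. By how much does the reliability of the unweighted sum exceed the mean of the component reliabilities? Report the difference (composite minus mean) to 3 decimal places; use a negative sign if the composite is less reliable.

0.018

Var(sum) = 2 + 1.38 = 3.38; true-score variance = 1.91 + 1.38 = 3.29; composite reliability = 0.9734.
Mean component reliability = 0.9550.
Difference = 0.9734 − 0.9550 = 0.018.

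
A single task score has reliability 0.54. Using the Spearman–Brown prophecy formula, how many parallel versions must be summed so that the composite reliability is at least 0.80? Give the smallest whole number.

k ≥ ρ*(1−ρ₁)/(ρ₁(1−ρ*)) = 0.80·0.46 / (0.54·0.20) = 3.407.
Smallest integer k = 4.

4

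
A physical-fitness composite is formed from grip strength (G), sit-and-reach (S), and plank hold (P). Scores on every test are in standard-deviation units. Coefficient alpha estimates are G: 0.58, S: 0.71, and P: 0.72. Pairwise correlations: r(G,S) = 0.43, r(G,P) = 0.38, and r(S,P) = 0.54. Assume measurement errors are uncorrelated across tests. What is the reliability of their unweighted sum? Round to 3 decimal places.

0.826

Var(G+S+P) = 3 + 2·[0.43 + 0.38 + 0.54] = 3 + 2.7 = 5.7.
Under uncorrelated errors the observed covariances equal the true-score covariances, so only the own-variance terms attenuate.
True-score variance = [0.58 + 0.71 + 0.72] + 2.7 = 2.01 + 2.7 = 4.71.
Reliability = 4.71 / 5.7 = 0.826.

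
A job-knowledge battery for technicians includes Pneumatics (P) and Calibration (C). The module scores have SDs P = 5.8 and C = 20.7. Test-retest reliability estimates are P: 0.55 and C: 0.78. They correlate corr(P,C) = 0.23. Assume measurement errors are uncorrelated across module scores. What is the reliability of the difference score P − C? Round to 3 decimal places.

Var(P−C) = 5.8² + 20.7² − 2·5.8·20.7·0.23 = 462.13 − 55.2276 = 406.902.
Under uncorrelated errors the observed covariances equal the true-score covariances, so only the own-variance terms attenuate.
True-score variance = [5.8²·0.55 + 20.7²·0.78] − 55.2276 = 352.724 − 55.2276 = 297.497.
Reliability = 297.497 / 406.902 = 0.731.

0.731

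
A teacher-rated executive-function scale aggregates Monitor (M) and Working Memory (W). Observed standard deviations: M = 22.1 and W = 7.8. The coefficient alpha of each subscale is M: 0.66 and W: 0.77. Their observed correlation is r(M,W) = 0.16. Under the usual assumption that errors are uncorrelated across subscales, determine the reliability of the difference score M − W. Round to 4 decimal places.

Var(M−W) = 22.1² + 7.8² − 2·22.1·7.8·0.16 = 549.25 − 55.1616 = 494.088.
Because errors are independent across components, Cov(Tᵢ,Tⱼ) = Cov(Xᵢ,Xⱼ); the off-diagonal part of the true-score variance is the same as above.
True-score variance = [22.1²·0.66 + 7.8²·0.77] − 55.1616 = 369.197 − 55.1616 = 314.036.
Reliability = 314.036 / 494.088 = 0.6356.

0.6356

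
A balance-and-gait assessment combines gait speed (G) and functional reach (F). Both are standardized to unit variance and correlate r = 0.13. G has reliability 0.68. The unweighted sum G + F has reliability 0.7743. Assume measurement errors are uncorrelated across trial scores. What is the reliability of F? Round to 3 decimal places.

Var(G+F) = 2 + 2·0.13 = 2.260.
True-score variance = ρ_G + ρ_F + 2·0.13, so 0.7743 = (0.68 + ρ_F + 0.26) / 2.260.
ρ_F = 0.7743·2.260 − 0.68 − 0.26 = 0.810.

0.810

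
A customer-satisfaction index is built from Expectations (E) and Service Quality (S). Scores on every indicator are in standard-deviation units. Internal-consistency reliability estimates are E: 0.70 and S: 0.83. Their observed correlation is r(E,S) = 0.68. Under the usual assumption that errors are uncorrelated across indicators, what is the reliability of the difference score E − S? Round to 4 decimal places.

Var(E−S) = 1 + 1 − 2·0.68 = 2 − 1.36 = 0.64.
Because errors are independent across components, Cov(Tᵢ,Tⱼ) = Cov(Xᵢ,Xⱼ); the off-diagonal part of the true-score variance is the same as above.
True-score variance = [0.70 + 0.83] − 1.36 = 1.53 − 1.36 = 0.17.
Reliability = 0.17 / 0.64 = 0.2656.

0.2656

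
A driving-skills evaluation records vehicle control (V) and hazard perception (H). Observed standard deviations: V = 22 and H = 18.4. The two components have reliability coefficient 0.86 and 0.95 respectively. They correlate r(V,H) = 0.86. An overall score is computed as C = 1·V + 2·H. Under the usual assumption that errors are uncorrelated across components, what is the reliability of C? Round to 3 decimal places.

0.958

Var(C) = 22² + 2²·18.4² + 2·[2·22·18.4·0.86] = 1838.24 + 1392.51 = 3230.75.
Because errors are independent across components, Cov(Tᵢ,Tⱼ) = Cov(Xᵢ,Xⱼ); the off-diagonal part of the true-score variance is the same as above.
True-score variance = [22²·0.86 + 2²·18.4²·0.95] + 1392.51 = 1702.77 + 1392.51 = 3095.28.
Reliability = 3095.28 / 3230.75 = 0.958.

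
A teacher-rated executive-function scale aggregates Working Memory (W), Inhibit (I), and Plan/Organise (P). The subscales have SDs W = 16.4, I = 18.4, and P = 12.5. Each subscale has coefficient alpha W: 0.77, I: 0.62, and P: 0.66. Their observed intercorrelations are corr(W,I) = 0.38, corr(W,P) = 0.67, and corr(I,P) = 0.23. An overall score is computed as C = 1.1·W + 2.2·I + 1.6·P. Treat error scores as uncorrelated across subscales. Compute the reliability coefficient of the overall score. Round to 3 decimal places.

Var(C) = 1.1²·16.4² + 2.2²·18.4² + 1.6²·12.5² + 2·[2.42·16.4·18.4·0.38 + 1.76·16.4·12.5·0.67 + 3.52·18.4·12.5·0.23] = 2364.07 + 1410.88 = 3774.96.
Under uncorrelated errors the observed covariances equal the true-score covariances, so only the own-variance terms attenuate.
True-score variance = [1.1²·16.4²·0.77 + 2.2²·18.4²·0.62 + 1.6²·12.5²·0.66] + 1410.88 = 1530.54 + 1410.88 = 2941.43.
Reliability = 2941.43 / 3774.96 = 0.779.

0.779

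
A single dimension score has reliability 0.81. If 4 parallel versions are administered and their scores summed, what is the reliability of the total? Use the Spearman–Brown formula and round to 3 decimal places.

ρ_k = kρ / (1 + (k−1)ρ) = 4·0.81 / (1 + 3·0.81) = 3.240 / 3.430 = 0.945.

0.945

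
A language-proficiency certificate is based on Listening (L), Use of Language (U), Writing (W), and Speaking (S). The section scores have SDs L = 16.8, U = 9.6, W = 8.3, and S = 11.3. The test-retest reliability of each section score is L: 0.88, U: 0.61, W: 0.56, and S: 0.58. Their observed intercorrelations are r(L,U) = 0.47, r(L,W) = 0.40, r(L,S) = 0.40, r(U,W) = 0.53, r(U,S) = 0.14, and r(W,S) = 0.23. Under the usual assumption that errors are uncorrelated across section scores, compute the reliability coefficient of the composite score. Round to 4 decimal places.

Var(L+U+W+S) = 16.8² + 9.6² + 8.3² + 11.3² + 2·[16.8·9.6·0.47 + 16.8·8.3·0.40 + 16.8·11.3·0.40 + 9.6·8.3·0.53 + 9.6·11.3·0.14 + 8.3·11.3·0.23] = 570.98 + 573.006 = 1143.99.
Because errors are independent across components, Cov(Tᵢ,Tⱼ) = Cov(Xᵢ,Xⱼ); the off-diagonal part of the true-score variance is the same as above.
True-score variance = [16.8²·0.88 + 9.6²·0.61 + 8.3²·0.56 + 11.3²·0.58] + 573.006 = 417.227 + 573.006 = 990.233.
Reliability = 990.233 / 1143.99 = 0.8656.

0.8656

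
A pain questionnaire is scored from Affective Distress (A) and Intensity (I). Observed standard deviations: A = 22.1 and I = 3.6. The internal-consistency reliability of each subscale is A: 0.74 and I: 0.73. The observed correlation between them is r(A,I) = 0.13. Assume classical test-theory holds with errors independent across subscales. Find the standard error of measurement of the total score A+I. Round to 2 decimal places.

11.42

Var(total) = 501.37 + 20.6856 = 522.056.
True-score variance = 370.884 + 20.6856 = 391.57, so reliability = 0.7501.
Error variance = 522.056 − 391.57 = 130.486; SEM = √130.486 = 11.42.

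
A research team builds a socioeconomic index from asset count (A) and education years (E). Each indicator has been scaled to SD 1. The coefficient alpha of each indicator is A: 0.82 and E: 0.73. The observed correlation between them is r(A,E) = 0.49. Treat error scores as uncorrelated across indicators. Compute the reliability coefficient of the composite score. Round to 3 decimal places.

Var(A+E) = 2 + 2·[0.49] = 2 + 0.98 = 2.98.
Because errors are independent across components, Cov(Tᵢ,Tⱼ) = Cov(Xᵢ,Xⱼ); the off-diagonal part of the true-score variance is the same as above.
True-score variance = [0.82 + 0.73] + 0.98 = 1.55 + 0.98 = 2.53.
Reliability = 2.53 / 2.98 = 0.849.

0.849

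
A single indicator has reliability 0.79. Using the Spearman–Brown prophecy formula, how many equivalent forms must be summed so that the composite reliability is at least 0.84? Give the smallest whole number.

2

k ≥ ρ*(1−ρ₁)/(ρ₁(1−ρ*)) = 0.84·0.21 / (0.79·0.16) = 1.396.
Smallest integer k = 2.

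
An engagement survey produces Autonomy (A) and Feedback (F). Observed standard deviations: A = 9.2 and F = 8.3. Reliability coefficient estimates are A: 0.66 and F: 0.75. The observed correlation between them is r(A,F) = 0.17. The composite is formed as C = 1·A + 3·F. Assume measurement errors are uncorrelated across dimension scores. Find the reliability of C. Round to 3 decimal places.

Var(C) = 9.2² + 3²·8.3² + 2·[3·9.2·8.3·0.17] = 704.65 + 77.8872 = 782.537.
With uncorrelated errors the cross-covariances are all true-score covariance, so they carry over unchanged; only the diagonal terms shrink to ρᵢσᵢ².
True-score variance = [9.2²·0.66 + 3²·8.3²·0.75] + 77.8872 = 520.87 + 77.8872 = 598.757.
Reliability = 598.757 / 782.537 = 0.765.

0.765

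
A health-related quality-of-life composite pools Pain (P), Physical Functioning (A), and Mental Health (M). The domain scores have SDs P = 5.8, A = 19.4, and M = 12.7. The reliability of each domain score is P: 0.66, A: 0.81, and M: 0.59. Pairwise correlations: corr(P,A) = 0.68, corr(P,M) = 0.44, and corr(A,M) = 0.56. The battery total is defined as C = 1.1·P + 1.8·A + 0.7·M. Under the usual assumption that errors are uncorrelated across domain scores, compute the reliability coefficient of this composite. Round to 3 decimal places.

0.864

Var(C) = 1.1²·5.8² + 1.8²·19.4² + 0.7²·12.7² + 2·[1.98·5.8·19.4·0.68 + 0.77·5.8·12.7·0.44 + 1.26·19.4·12.7·0.56] = 1339.14 + 700.597 = 2039.74.
With uncorrelated errors the cross-covariances are all true-score covariance, so they carry over unchanged; only the diagonal terms shrink to ρᵢσᵢ².
True-score variance = [1.1²·5.8²·0.66 + 1.8²·19.4²·0.81 + 0.7²·12.7²·0.59] + 700.597 = 1061.21 + 700.597 = 1761.81.
Reliability = 1761.81 / 2039.74 = 0.864.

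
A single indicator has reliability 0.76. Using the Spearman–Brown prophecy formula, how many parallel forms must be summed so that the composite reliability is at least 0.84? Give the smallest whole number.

k ≥ ρ*(1−ρ₁)/(ρ₁(1−ρ*)) = 0.84·0.24 / (0.76·0.16) = 1.658.
Smallest integer k = 2.

2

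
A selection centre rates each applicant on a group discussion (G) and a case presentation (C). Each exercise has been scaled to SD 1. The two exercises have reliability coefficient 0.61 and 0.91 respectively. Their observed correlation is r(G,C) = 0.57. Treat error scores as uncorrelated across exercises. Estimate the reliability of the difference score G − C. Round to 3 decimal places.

Var(G−C) = 1 + 1 − 2·0.57 = 2 − 1.14 = 0.86.
Because errors are independent across components, Cov(Tᵢ,Tⱼ) = Cov(Xᵢ,Xⱼ); the off-diagonal part of the true-score variance is the same as above.
True-score variance = [0.61 + 0.91] − 1.14 = 1.52 − 1.14 = 0.38.
Reliability = 0.38 / 0.86 = 0.442.

0.442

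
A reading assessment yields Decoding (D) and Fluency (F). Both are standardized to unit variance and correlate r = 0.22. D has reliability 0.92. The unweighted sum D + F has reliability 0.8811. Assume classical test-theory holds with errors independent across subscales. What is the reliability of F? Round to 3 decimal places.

Var(D+F) = 2 + 2·0.22 = 2.440.
True-score variance = ρ_D + ρ_F + 2·0.22, so 0.8811 = (0.92 + ρ_F + 0.44) / 2.440.
ρ_F = 0.8811·2.440 − 0.92 − 0.44 = 0.790.

0.790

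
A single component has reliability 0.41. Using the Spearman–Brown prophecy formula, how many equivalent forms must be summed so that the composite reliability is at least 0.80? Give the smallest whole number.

6

k ≥ ρ*(1−ρ₁)/(ρ₁(1−ρ*)) = 0.80·0.59 / (0.41·0.20) = 5.756.
Smallest integer k = 6.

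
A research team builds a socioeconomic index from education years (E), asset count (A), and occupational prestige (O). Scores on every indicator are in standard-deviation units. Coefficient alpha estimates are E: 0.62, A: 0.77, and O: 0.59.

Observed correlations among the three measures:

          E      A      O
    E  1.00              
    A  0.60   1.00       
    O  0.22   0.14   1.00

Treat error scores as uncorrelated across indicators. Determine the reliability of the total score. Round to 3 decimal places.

Var(E+A+O) = 3 + 2·[0.60 + 0.22 + 0.14] = 3 + 1.92 = 4.92.
Because errors are independent across components, Cov(Tᵢ,Tⱼ) = Cov(Xᵢ,Xⱼ); the off-diagonal part of the true-score variance is the same as above.
True-score variance = [0.62 + 0.77 + 0.59] + 1.92 = 1.98 + 1.92 = 3.9.
Reliability = 3.9 / 4.92 = 0.793.

0.793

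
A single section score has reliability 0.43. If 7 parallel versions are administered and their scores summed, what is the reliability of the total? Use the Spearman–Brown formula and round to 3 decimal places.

ρ_k = kρ / (1 + (k−1)ρ) = 7·0.43 / (1 + 6·0.43) = 3.010 / 3.580 = 0.841.

0.841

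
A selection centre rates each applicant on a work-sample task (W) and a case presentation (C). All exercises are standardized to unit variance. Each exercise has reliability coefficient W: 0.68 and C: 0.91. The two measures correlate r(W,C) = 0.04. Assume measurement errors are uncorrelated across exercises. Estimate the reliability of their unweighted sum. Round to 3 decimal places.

0.803

Var(W+C) = 2 + 2·[0.04] = 2 + 0.08 = 2.08.
Under uncorrelated errors the observed covariances equal the true-score covariances, so only the own-variance terms attenuate.
True-score variance = [0.68 + 0.91] + 0.08 = 1.59 + 0.08 = 1.67.
Reliability = 1.67 / 2.08 = 0.803.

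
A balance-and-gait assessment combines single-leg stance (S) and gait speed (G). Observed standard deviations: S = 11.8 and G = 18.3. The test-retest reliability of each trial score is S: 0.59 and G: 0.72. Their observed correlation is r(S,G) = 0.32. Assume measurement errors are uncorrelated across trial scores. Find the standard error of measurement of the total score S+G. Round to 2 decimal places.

Var(total) = 474.13 + 138.202 = 612.332.
True-score variance = 323.272 + 138.202 = 461.474, so reliability = 0.7536.
Error variance = 612.332 − 461.474 = 150.858; SEM = √150.858 = 12.28.

12.28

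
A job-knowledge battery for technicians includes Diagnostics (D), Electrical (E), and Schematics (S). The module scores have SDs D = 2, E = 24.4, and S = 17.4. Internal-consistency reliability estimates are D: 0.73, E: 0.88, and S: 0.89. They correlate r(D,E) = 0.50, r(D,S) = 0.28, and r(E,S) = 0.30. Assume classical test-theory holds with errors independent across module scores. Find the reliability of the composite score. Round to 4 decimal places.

0.9136

Var(D+E+S) = 2² + 24.4² + 17.4² + 2·[2·24.4·0.50 + 2·17.4·0.28 + 24.4·17.4·0.30] = 902.12 + 323.024 = 1225.14.
Under uncorrelated errors the observed covariances equal the true-score covariances, so only the own-variance terms attenuate.
True-score variance = [2²·0.73 + 24.4²·0.88 + 17.4²·0.89] + 323.024 = 796.293 + 323.024 = 1119.32.
Reliability = 1119.32 / 1225.14 = 0.9136.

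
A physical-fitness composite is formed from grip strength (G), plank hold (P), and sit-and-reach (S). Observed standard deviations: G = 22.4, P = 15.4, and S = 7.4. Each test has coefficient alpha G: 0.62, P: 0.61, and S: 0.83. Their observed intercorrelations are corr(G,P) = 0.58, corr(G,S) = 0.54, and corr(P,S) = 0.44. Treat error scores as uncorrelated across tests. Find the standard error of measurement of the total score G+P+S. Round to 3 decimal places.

Var(total) = 793.68 + 679.459 = 1473.14.
True-score variance = 501.21 + 679.459 = 1180.67, so reliability = 0.8015.
Error variance = 1473.14 − 1180.67 = 292.47; SEM = √292.47 = 17.102.

17.102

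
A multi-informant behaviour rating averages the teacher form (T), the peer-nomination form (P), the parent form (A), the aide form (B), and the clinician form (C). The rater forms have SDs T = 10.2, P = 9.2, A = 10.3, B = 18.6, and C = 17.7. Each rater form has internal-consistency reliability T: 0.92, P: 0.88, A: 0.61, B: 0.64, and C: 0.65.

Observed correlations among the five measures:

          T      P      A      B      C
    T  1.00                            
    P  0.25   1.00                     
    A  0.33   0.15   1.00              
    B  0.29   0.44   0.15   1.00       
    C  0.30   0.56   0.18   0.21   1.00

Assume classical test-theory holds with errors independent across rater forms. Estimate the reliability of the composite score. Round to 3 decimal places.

Var(T+P+A+B+C) = 10.2² + 9.2² + 10.3² + 18.6² + 17.7² + 2·[10.2·9.2·0.25 + 10.2·10.3·0.33 + 10.2·18.6·0.29 + 10.2·17.7·0.30 + 9.2·10.3·0.15 + 9.2·18.6·0.44 + 9.2·17.7·0.56 + 10.3·18.6·0.15 + 10.3·17.7·0.18 + 18.6·17.7·0.21] = 954.02 + 957.394 = 1911.41.
Because errors are independent across components, Cov(Tᵢ,Tⱼ) = Cov(Xᵢ,Xⱼ); the off-diagonal part of the true-score variance is the same as above.
True-score variance = [10.2²·0.92 + 9.2²·0.88 + 10.3²·0.61 + 18.6²·0.64 + 17.7²·0.65] + 957.394 = 659.968 + 957.394 = 1617.36.
Reliability = 1617.36 / 1911.41 = 0.846.

0.846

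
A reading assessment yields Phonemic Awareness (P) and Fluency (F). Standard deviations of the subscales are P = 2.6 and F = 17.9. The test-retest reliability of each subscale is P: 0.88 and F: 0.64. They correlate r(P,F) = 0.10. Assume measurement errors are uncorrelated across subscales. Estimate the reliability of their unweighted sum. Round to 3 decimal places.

Var(P+F) = 2.6² + 17.9² + 2·[2.6·17.9·0.10] = 327.17 + 9.308 = 336.478.
Because errors are independent across components, Cov(Tᵢ,Tⱼ) = Cov(Xᵢ,Xⱼ); the off-diagonal part of the true-score variance is the same as above.
True-score variance = [2.6²·0.88 + 17.9²·0.64] + 9.308 = 211.011 + 9.308 = 220.319.
Reliability = 220.319 / 336.478 = 0.655.

0.655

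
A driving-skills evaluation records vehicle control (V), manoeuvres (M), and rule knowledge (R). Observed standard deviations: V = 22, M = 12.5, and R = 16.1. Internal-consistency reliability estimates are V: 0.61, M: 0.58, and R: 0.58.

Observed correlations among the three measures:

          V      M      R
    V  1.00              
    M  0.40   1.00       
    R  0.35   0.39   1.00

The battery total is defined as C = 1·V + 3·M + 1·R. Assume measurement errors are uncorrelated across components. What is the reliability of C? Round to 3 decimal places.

Var(C) = 22² + 3²·12.5² + 16.1² + 2·[3·22·12.5·0.40 + 22·16.1·0.35 + 3·12.5·16.1·0.39] = 2149.46 + 1378.87 = 3528.32.
Under uncorrelated errors the observed covariances equal the true-score covariances, so only the own-variance terms attenuate.
True-score variance = [22²·0.61 + 3²·12.5²·0.58 + 16.1²·0.58] + 1378.87 = 1261.21 + 1378.87 = 2640.07.
Reliability = 2640.07 / 3528.32 = 0.748.

0.748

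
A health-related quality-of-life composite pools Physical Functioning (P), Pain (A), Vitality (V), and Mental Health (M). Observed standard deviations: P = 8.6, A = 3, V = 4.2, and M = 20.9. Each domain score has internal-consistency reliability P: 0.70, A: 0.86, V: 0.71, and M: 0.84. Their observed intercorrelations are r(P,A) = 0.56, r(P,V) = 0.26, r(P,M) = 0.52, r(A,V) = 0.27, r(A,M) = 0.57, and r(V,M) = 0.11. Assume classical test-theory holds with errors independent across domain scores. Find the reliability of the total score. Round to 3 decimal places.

0.887

Var(P+A+V+M) = 8.6² + 3² + 4.2² + 20.9² + 2·[8.6·3·0.56 + 8.6·4.2·0.26 + 8.6·20.9·0.52 + 3·4.2·0.27 + 3·20.9·0.57 + 4.2·20.9·0.11] = 537.41 + 332.202 = 869.612.
Under uncorrelated errors the observed covariances equal the true-score covariances, so only the own-variance terms attenuate.
True-score variance = [8.6²·0.70 + 3²·0.86 + 4.2²·0.71 + 20.9²·0.84] + 332.202 = 438.957 + 332.202 = 771.158.
Reliability = 771.158 / 869.612 = 0.887.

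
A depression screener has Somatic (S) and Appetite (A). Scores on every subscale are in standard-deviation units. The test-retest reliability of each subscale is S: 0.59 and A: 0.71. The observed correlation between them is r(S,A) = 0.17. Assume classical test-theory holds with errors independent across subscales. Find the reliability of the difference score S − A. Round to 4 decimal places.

0.5783

Var(S−A) = 1 + 1 − 2·0.17 = 2 − 0.34 = 1.66.
Under uncorrelated errors the observed covariances equal the true-score covariances, so only the own-variance terms attenuate.
True-score variance = [0.59 + 0.71] − 0.34 = 1.3 − 0.34 = 0.96.
Reliability = 0.96 / 1.66 = 0.5783.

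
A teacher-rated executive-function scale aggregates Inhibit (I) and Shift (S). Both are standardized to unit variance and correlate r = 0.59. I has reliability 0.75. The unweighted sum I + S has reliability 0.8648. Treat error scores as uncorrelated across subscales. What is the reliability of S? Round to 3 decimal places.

Var(I+S) = 2 + 2·0.59 = 3.180.
True-score variance = ρ_I + ρ_S + 2·0.59, so 0.8648 = (0.75 + ρ_S + 1.18) / 3.180.
ρ_S = 0.8648·3.180 − 0.75 − 1.18 = 0.820.

0.820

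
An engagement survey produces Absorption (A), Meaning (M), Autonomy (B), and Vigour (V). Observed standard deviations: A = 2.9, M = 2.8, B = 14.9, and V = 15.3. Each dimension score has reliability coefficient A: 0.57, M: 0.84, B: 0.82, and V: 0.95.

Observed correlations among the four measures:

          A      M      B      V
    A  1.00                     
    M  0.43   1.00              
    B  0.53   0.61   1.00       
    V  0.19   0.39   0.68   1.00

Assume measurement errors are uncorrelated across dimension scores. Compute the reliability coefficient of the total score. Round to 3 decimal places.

Var(A+M+B+V) = 2.9² + 2.8² + 14.9² + 15.3² + 2·[2.9·2.8·0.43 + 2.9·14.9·0.53 + 2.9·15.3·0.19 + 2.8·14.9·0.61 + 2.8·15.3·0.39 + 14.9·15.3·0.68] = 472.35 + 463.999 = 936.349.
Under uncorrelated errors the observed covariances equal the true-score covariances, so only the own-variance terms attenuate.
True-score variance = [2.9²·0.57 + 2.8²·0.84 + 14.9²·0.82 + 15.3²·0.95] + 463.999 = 415.813 + 463.999 = 879.812.
Reliability = 879.812 / 936.349 = 0.940.

0.940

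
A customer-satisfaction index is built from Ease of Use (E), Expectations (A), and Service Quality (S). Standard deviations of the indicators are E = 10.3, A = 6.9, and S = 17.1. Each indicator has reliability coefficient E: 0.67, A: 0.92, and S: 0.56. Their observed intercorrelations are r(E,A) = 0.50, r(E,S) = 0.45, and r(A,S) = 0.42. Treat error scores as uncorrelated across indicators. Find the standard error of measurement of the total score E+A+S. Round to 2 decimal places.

Var(total) = 446.11 + 328.699 = 774.809.
True-score variance = 278.631 + 328.699 = 607.33, so reliability = 0.7838.
Error variance = 774.809 − 607.33 = 167.479; SEM = √167.479 = 12.94.

12.94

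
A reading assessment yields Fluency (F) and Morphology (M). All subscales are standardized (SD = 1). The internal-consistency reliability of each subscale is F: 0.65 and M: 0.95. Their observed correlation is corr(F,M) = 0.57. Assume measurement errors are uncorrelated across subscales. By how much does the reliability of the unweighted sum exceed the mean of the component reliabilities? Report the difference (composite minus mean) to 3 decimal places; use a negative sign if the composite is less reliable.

0.073

Var(sum) = 2 + 1.14 = 3.14; true-score variance = 1.6 + 1.14 = 2.74; composite reliability = 0.8726.
Mean component reliability = 0.8000.
Difference = 0.8726 − 0.8000 = 0.073.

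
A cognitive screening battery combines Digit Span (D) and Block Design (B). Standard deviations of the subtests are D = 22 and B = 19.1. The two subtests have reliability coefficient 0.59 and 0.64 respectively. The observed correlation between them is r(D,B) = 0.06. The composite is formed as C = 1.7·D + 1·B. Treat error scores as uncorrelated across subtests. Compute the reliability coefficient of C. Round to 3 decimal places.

Var(C) = 1.7²·22² + 19.1² + 2·[1.7·22·19.1·0.06] = 1763.57 + 85.7208 = 1849.29.
Under uncorrelated errors the observed covariances equal the true-score covariances, so only the own-variance terms attenuate.
True-score variance = [1.7²·22²·0.59 + 19.1²·0.64] + 85.7208 = 1058.75 + 85.7208 = 1144.47.
Reliability = 1144.47 / 1849.29 = 0.619.

0.619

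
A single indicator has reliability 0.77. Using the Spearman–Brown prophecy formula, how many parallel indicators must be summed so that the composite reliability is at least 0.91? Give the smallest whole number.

4

k ≥ ρ*(1−ρ₁)/(ρ₁(1−ρ*)) = 0.91·0.23 / (0.77·0.09) = 3.020.
Smallest integer k = 4.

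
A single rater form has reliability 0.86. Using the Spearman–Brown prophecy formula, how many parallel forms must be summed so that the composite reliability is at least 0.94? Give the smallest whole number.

k ≥ ρ*(1−ρ₁)/(ρ₁(1−ρ*)) = 0.94·0.14 / (0.86·0.06) = 2.550.
Smallest integer k = 3.

3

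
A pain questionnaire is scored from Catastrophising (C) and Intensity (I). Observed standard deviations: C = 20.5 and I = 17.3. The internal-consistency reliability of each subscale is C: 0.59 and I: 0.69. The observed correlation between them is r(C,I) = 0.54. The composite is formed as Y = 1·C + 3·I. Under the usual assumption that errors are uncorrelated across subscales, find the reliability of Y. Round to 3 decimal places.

0.764

Var(Y) = 20.5² + 3²·17.3² + 2·[3·20.5·17.3·0.54] = 3113.86 + 1149.07 = 4262.93.
Because errors are independent across components, Cov(Tᵢ,Tⱼ) = Cov(Xᵢ,Xⱼ); the off-diagonal part of the true-score variance is the same as above.
True-score variance = [20.5²·0.59 + 3²·17.3²·0.69] + 1149.07 = 2106.54 + 1149.07 = 3255.6.
Reliability = 3255.6 / 4262.93 = 0.764.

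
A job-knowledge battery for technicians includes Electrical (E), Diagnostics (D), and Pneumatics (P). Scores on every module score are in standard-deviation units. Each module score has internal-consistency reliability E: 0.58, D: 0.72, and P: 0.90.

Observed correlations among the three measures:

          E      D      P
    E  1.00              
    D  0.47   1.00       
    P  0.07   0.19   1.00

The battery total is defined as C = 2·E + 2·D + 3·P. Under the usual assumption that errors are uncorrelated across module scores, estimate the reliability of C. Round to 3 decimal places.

Var(C) = 2² + 2² + 3² + 2·[4·0.47 + 6·0.07 + 6·0.19] = 17 + 6.88 = 23.88.
With uncorrelated errors the cross-covariances are all true-score covariance, so they carry over unchanged; only the diagonal terms shrink to ρᵢσᵢ².
True-score variance = [2²·0.58 + 2²·0.72 + 3²·0.90] + 6.88 = 13.3 + 6.88 = 20.18.
Reliability = 20.18 / 23.88 = 0.845.

0.845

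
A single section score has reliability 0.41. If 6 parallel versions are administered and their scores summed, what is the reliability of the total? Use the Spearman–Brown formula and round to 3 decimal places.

ρ_k = kρ / (1 + (k−1)ρ) = 6·0.41 / (1 + 5·0.41) = 2.460 / 3.050 = 0.807.

0.807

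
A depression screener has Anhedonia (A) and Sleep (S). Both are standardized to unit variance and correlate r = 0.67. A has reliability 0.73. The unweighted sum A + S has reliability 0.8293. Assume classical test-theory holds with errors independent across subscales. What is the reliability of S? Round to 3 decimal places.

Var(A+S) = 2 + 2·0.67 = 3.340.
True-score variance = ρ_A + ρ_S + 2·0.67, so 0.8293 = (0.73 + ρ_S + 1.34) / 3.340.
ρ_S = 0.8293·3.340 − 0.73 − 1.34 = 0.700.

0.700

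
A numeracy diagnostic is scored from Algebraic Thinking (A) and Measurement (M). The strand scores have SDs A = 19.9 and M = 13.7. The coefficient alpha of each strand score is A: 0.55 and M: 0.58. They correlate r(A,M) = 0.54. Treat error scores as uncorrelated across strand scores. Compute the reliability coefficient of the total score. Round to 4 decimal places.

Var(A+M) = 19.9² + 13.7² + 2·[19.9·13.7·0.54] = 583.7 + 294.44 = 878.14.
With uncorrelated errors the cross-covariances are all true-score covariance, so they carry over unchanged; only the diagonal terms shrink to ρᵢσᵢ².
True-score variance = [19.9²·0.55 + 13.7²·0.58] + 294.44 = 326.666 + 294.44 = 621.106.
Reliability = 621.106 / 878.14 = 0.7073.

0.7073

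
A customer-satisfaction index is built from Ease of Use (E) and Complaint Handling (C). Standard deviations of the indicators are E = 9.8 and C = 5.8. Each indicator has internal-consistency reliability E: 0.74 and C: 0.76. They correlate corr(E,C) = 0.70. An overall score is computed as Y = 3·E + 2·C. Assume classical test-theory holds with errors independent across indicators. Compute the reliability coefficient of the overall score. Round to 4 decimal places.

Var(Y) = 3²·9.8² + 2²·5.8² + 2·[6·9.8·5.8·0.70] = 998.92 + 477.456 = 1476.38.
Because errors are independent across components, Cov(Tᵢ,Tⱼ) = Cov(Xᵢ,Xⱼ); the off-diagonal part of the true-score variance is the same as above.
True-score variance = [3²·9.8²·0.74 + 2²·5.8²·0.76] + 477.456 = 741.892 + 477.456 = 1219.35.
Reliability = 1219.35 / 1476.38 = 0.8259.

0.8259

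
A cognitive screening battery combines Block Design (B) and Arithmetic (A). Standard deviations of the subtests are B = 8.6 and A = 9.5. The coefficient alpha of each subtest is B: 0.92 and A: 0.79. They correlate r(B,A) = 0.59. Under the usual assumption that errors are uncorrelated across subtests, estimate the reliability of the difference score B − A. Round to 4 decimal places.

0.6332

Var(B−A) = 8.6² + 9.5² − 2·8.6·9.5·0.59 = 164.21 − 96.406 = 67.804.
Because errors are independent across components, Cov(Tᵢ,Tⱼ) = Cov(Xᵢ,Xⱼ); the off-diagonal part of the true-score variance is the same as above.
True-score variance = [8.6²·0.92 + 9.5²·0.79] − 96.406 = 139.341 − 96.406 = 42.9347.
Reliability = 42.9347 / 67.804 = 0.6332.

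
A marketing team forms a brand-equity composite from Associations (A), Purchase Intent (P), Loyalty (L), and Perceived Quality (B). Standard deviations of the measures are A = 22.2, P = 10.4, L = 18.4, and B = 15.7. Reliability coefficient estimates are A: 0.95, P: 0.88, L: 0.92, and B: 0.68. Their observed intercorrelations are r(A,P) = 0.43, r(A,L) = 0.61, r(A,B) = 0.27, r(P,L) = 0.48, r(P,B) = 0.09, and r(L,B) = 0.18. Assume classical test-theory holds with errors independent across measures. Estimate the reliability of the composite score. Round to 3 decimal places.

Var(A+P+L+B) = 22.2² + 10.4² + 18.4² + 15.7² + 2·[22.2·10.4·0.43 + 22.2·18.4·0.61 + 22.2·15.7·0.27 + 10.4·18.4·0.48 + 10.4·15.7·0.09 + 18.4·15.7·0.18] = 1186.05 + 1202.21 = 2388.26.
Because errors are independent across components, Cov(Tᵢ,Tⱼ) = Cov(Xᵢ,Xⱼ); the off-diagonal part of the true-score variance is the same as above.
True-score variance = [22.2²·0.95 + 10.4²·0.88 + 18.4²·0.92 + 15.7²·0.68] + 1202.21 = 1042.47 + 1202.21 = 2244.67.
Reliability = 2244.67 / 2388.26 = 0.940.

0.940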